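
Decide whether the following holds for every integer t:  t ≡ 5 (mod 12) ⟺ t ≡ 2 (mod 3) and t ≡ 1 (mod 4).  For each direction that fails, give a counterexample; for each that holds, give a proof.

Equivalent; both directions hold.

[⇒] Suppose t ≡ 5 (mod 12); write t = 12j + 5. Since 3 ∣ 12, reducing mod 3 gives t ≡ 5 ≡ 2 (mod 3); since 4 ∣ 12, reducing mod 4 gives t ≡ 5 ≡ 1 (mod 4).

[⇐] Conversely, if t ≡ 2 (mod 3) and t ≡ 1 (mod 4), then by the Chinese remainder theorem t ≡ 5 (mod 12). This is exactly t ≡ 5 (mod 12).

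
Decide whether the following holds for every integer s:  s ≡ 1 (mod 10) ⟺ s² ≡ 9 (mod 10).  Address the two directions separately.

(⟹) This fails: take s = 1. Then 1 ≡ 1 (mod 10), but 1² = 1 ≡ 1 (mod 10), not 9.

(⟸) This fails: take s = 3. Then 3² = 9 ≡ 9 (mod 10), yet 3 ≡ 3 (mod 10), not 1.

Neither direction holds.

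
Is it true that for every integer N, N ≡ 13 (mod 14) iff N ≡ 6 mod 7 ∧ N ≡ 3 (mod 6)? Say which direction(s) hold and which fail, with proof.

Only the converse holds.

Forward direction. This fails: N = 41 gives 41 ≡ 13 (mod 14) but 41 ≡ 5 (mod 6), so the conjunction on the right does not hold.

Converse. If N ≡ 6 (mod 7) and N ≡ 3 (mod 6), then by the Chinese remainder theorem N ≡ 27 (mod 42). Since 27 ≡ 13 (mod 14) and 14 ∣ 42, we get N ≡ 13 (mod 14).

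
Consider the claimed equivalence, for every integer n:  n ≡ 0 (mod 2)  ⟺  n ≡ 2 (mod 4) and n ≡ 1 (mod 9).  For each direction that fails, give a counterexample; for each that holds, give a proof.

Converse. If n ≡ 2 (mod 4) and n ≡ 1 (mod 9), then by the Chinese remainder theorem n ≡ 10 (mod 36). Since 10 ≡ 0 (mod 2) and 2 ∣ 36, we get n ≡ 0 (mod 2).

Forward direction. This fails: n = 0 gives 0 ≡ 0 (mod 2) but 0 ≡ 0 (mod 4), so the conjunction on the right does not hold.

Only the reverse direction holds.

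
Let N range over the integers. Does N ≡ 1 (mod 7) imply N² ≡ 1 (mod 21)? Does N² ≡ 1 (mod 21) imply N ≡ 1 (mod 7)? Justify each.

Neither direction holds.

(⟹) This fails: take N = 15. Then 15 ≡ 1 (mod 7), but 15² = 225 ≡ 15 (mod 21), not 1.

(⟸) This fails: take N = 13. Then 13² = 169 ≡ 1 (mod 21), yet 13 ≡ 6 (mod 7), not 1.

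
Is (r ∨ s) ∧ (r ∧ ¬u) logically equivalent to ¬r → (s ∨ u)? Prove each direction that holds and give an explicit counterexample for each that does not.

(→) Assume the antecedent. If u is true, the antecedent cannot hold. If u is false, the antecedent forces (u = F, s = F, r = T) or (u = F, s = T, r = T), and ¬r → (s ∨ u) holds there. Either way ¬r → (s ∨ u) holds.

(←) This fails. Under u = T, s = F, r = F, the left side is false but the right side is true.

(⇒) holds; (⇐) fails.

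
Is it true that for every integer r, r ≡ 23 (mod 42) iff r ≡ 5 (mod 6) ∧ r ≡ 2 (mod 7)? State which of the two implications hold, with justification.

Both implications hold.

(⟹) Suppose r ≡ 23 (mod 42); write r = 42j + 23. Since 6 ∣ 42, reducing mod 6 gives r ≡ 23 ≡ 5 (mod 6); since 7 ∣ 42, reducing mod 7 gives r ≡ 23 ≡ 2 (mod 7).

(⟸) Conversely, if r ≡ 5 (mod 6) and r ≡ 2 (mod 7), then by the Chinese remainder theorem r ≡ 23 (mod 42). This is exactly r ≡ 23 (mod 42).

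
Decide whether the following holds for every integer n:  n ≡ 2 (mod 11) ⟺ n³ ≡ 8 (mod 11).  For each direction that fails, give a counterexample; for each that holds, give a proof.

(⟹) Suppose n ≡ 2 (mod 11). Write n = 11j + 2. Then (11j + 2)³ = 1331j³ + 726j² + 132j + 8 = 11(121j³ + 66j² + 12j) + 8, so n³ ≡ 8 (mod 11).

(⟸) Conversely, suppose n³ ≡ 8 (mod 11). The only residue r in {0, …, 10} with r³ ≡ 8 (mod 11) is r = 2, so n ≡ 2 (mod 11).

Both directions hold; the statement is true.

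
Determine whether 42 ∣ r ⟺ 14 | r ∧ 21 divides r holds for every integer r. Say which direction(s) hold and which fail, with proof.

Both directions hold.

(→) If 42 ∣ r, write r = 42q. Since 42 = 3·14, r = 14·(3q), so 14 ∣ r; and since 42 = 2·21, r = 21·(2q), so 21 ∣ r.

(←) Suppose 14 ∣ r and 21 ∣ r. Any common multiple of 14 and 21 is a multiple of their lcm; here lcm(14, 21) = 14·21/gcd(14, 21) = 294/7 = 42, so 42 ∣ r.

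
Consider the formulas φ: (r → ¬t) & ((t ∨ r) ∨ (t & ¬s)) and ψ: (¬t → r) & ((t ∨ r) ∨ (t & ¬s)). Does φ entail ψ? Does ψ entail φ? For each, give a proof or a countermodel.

(⟸) This fails. Under r = T, t = T, s = F, the left side is false but the right side is true.

(⟹) Assume the antecedent. If r is true, the consequent reduces to true regardless of the other variables. If r is false, the antecedent forces (r = F, t = T, s = F) or (r = F, t = T, s = T), and the consequent holds there. Either way the consequent holds.

The forward direction holds; the converse fails.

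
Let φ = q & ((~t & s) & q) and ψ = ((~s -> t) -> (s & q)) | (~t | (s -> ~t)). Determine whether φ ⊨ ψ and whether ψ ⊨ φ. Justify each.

Only the forward implication holds.

(→) Assume the antecedent. If s is true, the antecedent forces (s = T, t = F, q = T), and the consequent holds there. If s is false, the antecedent cannot hold. Either way the consequent holds.

(←) This fails. Under s = F, t = F, q = F, the left side is false but the right side is true.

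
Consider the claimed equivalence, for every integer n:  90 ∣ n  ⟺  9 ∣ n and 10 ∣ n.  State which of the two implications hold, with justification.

Both implications hold.

(⇒) If 90 ∣ n, write n = 90q. Since 90 = 10·9, n = 9·(10q), so 9 ∣ n; and since 90 = 9·10, n = 10·(9q), so 10 ∣ n.

(⇐) Suppose 9 ∣ n and 10 ∣ n. Any common multiple of 9 and 10 is a multiple of their lcm; here gcd(9, 10) = 1, so lcm(9, 10) = 9·10 = 90, so 90 ∣ n.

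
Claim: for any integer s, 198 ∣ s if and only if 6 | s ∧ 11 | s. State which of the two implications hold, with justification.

Only the forward direction holds.

(←) This fails: take s = 66. Both 6 ∣ 66 and 11 ∣ 66, yet 66 is not a multiple of 198 (since 66 = 0·198 + 66), so 198 ∤ 66.

(→) If 198 ∣ s, write s = 198q. Since 198 = 33·6, s = 6·(33q), so 6 ∣ s; and since 198 = 18·11, s = 11·(18q), so 11 ∣ s.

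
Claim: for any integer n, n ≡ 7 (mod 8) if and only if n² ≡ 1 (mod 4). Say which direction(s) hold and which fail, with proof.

(⟹) Suppose n ≡ 7 (mod 8). Then n² ≡ 7² = 49 (mod 8), and since 4 ∣ 8, also n² ≡ 1 (mod 4).

(⟸) This fails: take n = 1. Then 1² = 1 ≡ 1 (mod 4), yet 1 ≡ 1 (mod 8), not 7.

Only the forward direction holds.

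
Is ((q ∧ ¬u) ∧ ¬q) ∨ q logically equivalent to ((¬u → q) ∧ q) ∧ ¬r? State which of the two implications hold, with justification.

[⇒] This fails. Under u = F, r = T, q = T, the left side is true but the right side is false.

[⇐] Assume the antecedent. If u is true, the antecedent forces (u = T, r = F, q = T), and ((q ∧ ¬u) ∧ ¬q) ∨ q holds there. If u is false, the antecedent forces (u = F, r = F, q = T), and ((q ∧ ¬u) ∧ ¬q) ∨ q holds there. Either way ((q ∧ ¬u) ∧ ¬q) ∨ q holds.

Only the converse holds.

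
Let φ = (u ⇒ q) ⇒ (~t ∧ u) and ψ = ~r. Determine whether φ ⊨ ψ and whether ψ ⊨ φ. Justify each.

Neither implication holds.

(→) This fails. Under u = T, q = F, t = F, r = T, the left side is true but the right side is false.

(←) This fails. Under u = F, q = F, t = F, r = F, the left side is false but the right side is true.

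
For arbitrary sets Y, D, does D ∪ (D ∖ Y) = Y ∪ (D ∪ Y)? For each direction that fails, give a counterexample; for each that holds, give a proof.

Forward inclusion. Let x ∈ D ∪ (D ∖ Y). Then either x ∈ D and x ∉ Y; or x ∈ Y ∩ D. In each case x ∈ Y ∪ (D ∪ Y), so D ∪ (D ∖ Y) ⊆ Y ∪ (D ∪ Y).

Reverse inclusion. This inclusion fails. Take Y = {1}, D = ∅; then 1 ∈ Y ∪ (D ∪ Y) but 1 ∉ D ∪ (D ∖ Y).

Only the forward inclusion holds.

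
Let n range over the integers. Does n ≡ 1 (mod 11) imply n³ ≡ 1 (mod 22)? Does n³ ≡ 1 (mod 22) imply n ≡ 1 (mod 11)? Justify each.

(←) The residues r modulo 22 with r³ ≡ 1 (mod 22) are exactly {1}, and each is ≡ 1 (mod 11).

(→) This fails: take n = 12. Then 12 ≡ 1 (mod 11), but 12³ = 1728 ≡ 12 (mod 22), not 1.

Only the converse holds.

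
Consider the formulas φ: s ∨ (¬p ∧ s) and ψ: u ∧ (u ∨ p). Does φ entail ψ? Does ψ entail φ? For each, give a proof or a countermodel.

Neither direction holds.

(⇒) This fails. Under p = F, s = T, u = F, the left side is true but the right side is false.

(⇐) This fails. Under p = F, s = F, u = T, the left side is false but the right side is true.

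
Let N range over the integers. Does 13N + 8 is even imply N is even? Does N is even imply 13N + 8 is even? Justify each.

Both directions hold.

(⟹) Suppose 13N + 8 is even. Since 13 is odd, 13N and N have the same parity, so 13N + 8 ≡ N + 8 (mod 2). As 8 is even, 13N + 8 is even exactly when N is even. Thus N is even.

(⟸) Conversely, suppose N is even; write N = 2j. Then 13N + 8 = 13·(2j) + 8 = 2·13j + 8, which is even.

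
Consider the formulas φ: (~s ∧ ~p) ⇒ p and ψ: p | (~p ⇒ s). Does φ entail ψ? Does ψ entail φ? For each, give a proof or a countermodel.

[⇒] Assume the antecedent. If p is true, p | (~p ⇒ s) reduces to true regardless of the other variables. If p is false, the antecedent forces (p = F, s = T), and p | (~p ⇒ s) holds there. Either way p | (~p ⇒ s) holds.

[⇐] Assume the antecedent. If p is true, (~s ∧ ~p) ⇒ p reduces to true regardless of the other variables. If p is false, the antecedent forces (p = F, s = T), and (~s ∧ ~p) ⇒ p holds there. Either way (~s ∧ ~p) ⇒ p holds.

Equivalent; both directions hold.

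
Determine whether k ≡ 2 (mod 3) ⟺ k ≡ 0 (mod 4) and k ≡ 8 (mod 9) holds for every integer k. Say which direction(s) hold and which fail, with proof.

Only the reverse direction holds.

(→) This fails: k = 32 gives 32 ≡ 2 (mod 3) but 32 ≡ 5 (mod 9), so the conjunction on the right does not hold.

(←) Conversely, if k ≡ 0 (mod 4) and k ≡ 8 (mod 9), then by the Chinese remainder theorem k ≡ 8 (mod 36). Since 8 ≡ 2 (mod 3) and 3 ∣ 36, we get k ≡ 2 (mod 3).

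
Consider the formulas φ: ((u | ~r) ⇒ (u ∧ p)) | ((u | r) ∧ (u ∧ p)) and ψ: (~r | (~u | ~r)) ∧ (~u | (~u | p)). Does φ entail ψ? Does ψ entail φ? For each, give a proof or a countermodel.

(⇒) fails and (⇐) fails.

(⇒) This fails. Under p = T, u = T, r = T, the left side is true but the right side is false.

(⇐) This fails. Under p = F, u = F, r = F, the left side is false but the right side is true.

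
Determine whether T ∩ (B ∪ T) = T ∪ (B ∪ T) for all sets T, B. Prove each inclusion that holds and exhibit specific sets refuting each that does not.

Forward inclusion. Let x ∈ T ∩ (B ∪ T). Then either x ∈ T and x ∉ B; or x ∈ T ∩ B. In each case x ∈ T ∪ (B ∪ T), so T ∩ (B ∪ T) ⊆ T ∪ (B ∪ T).

Reverse inclusion. This inclusion fails. Take T = ∅, B = {1}; then 1 ∈ T ∪ (B ∪ T) but 1 ∉ T ∩ (B ∪ T).

The sets are not equal: only the forward inclusion holds.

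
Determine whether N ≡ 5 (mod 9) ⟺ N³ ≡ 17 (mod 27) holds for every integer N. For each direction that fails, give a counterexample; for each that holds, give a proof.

Equivalent; both directions hold.

(→) Suppose N ≡ 5 (mod 9). Working modulo 27, N ∈ {5, 14, 23}; for each such r, r³ ≡ 17 (mod 27).

(←) Conversely, the residues r modulo 27 with r³ ≡ 17 (mod 27) are exactly {5, 14, 23}, and each is ≡ 5 (mod 9).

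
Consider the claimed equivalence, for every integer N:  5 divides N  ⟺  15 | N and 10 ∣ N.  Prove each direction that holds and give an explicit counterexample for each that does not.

(⟸) Suppose 15 ∣ N and 10 ∣ N. Any common multiple of 15 and 10 is a multiple of their lcm; here lcm(15, 10) = 15·10/gcd(15, 10) = 150/5 = 30, so 30 ∣ N. Since 5 ∣ 30, it follows that 5 ∣ N.

(⟹) This fails: take N = 5. Certainly 5 ∣ 5, but 15 ∤ 5.

Only the reverse direction holds.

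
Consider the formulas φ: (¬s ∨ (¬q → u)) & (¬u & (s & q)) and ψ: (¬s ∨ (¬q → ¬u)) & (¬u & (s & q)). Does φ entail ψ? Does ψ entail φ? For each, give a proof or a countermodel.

(⇒) Assume the antecedent. If u is true, the antecedent cannot hold. If u is false, the antecedent forces (u = F, q = T, s = T), and the consequent holds there. Either way the consequent holds.

(⇐) Assume the antecedent. If u is true, the antecedent cannot hold. If u is false, the antecedent forces (u = F, q = T, s = T), and the consequent holds there. Either way the consequent holds.

The biconditional holds.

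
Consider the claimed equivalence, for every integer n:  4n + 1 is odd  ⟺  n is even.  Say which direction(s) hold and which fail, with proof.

(⟸) Suppose n is even. Since 4 is even, 4n is even for every n, so 4n + 1 has the same parity as 1, which is odd. Hence 4n + 1 is odd.

(⟹) This fails: take n = 3. Then 4n + 1 = 13, which is odd, yet n = 3 is odd, not even.

(⇒) fails; (⇐) holds.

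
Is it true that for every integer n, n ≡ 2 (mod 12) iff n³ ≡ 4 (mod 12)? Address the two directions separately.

(→) This fails: take n = 2. Then 2 ≡ 2 (mod 12), but 2³ = 8 ≡ 8 (mod 12), not 4.

(←) This fails: take n = 4. Then 4³ = 64 ≡ 4 (mod 12), yet 4 ≡ 4 (mod 12), not 2.

Neither implication holds.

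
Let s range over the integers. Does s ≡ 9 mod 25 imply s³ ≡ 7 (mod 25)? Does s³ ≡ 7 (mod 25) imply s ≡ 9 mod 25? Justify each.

Both directions fail.

Forward direction. This fails: take s = 9. Then 9 ≡ 9 (mod 25), but 9³ = 729 ≡ 4 (mod 25), not 7.

Converse. This fails: take s = 18. Then 18³ = 5832 ≡ 7 (mod 25), yet 18 ≡ 18 (mod 25), not 9.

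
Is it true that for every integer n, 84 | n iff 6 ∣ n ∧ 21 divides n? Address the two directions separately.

Forward direction. If 84 ∣ n, write n = 84q. Since 84 = 14·6, n = 6·(14q), so 6 ∣ n; and since 84 = 4·21, n = 21·(4q), so 21 ∣ n.

Converse. This fails: take n = 42. Both 6 ∣ 42 and 21 ∣ 42, yet 42 is not a multiple of 84 (since 42 = 0·84 + 42), so 84 ∤ 42.

(⇒) holds; (⇐) fails.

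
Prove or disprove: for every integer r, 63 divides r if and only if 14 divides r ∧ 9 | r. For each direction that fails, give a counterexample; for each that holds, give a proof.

[⇒] This fails: take r = 63. Certainly 63 ∣ 63, but 14 ∤ 63.

[⇐] Suppose 14 ∣ r and 9 ∣ r. Any common multiple of 14 and 9 is a multiple of their lcm; here gcd(14, 9) = 1, so lcm(14, 9) = 14·9 = 126, so 126 ∣ r. Since 63 ∣ 126, it follows that 63 ∣ r.

(⇒) fails; (⇐) holds.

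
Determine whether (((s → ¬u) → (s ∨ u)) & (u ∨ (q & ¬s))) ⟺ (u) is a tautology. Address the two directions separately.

(→) Assume the antecedent. If s is true, the antecedent forces (s = T, u = T, q = F) or (s = T, u = T, q = T), and u holds there. If s is false, the antecedent forces (s = F, u = T, q = F) or (s = F, u = T, q = T), and u holds there. Either way u holds.

(←) Assume the antecedent. If s is true, the antecedent forces (s = T, u = T, q = F) or (s = T, u = T, q = T), and the consequent holds there. If s is false, the antecedent forces (s = F, u = T, q = F) or (s = F, u = T, q = T), and the consequent holds there. Either way the consequent holds.

Equivalent; both directions hold.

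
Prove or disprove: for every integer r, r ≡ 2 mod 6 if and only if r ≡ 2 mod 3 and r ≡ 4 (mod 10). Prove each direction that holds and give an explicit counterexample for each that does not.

Only the converse holds.

(⟹) This fails: r = 2 gives 2 ≡ 2 (mod 6) but 2 ≡ 2 (mod 10), so the conjunction on the right does not hold.

(⟸) Conversely, if r ≡ 2 (mod 3) and r ≡ 4 (mod 10), then by the Chinese remainder theorem r ≡ 14 (mod 30). Since 14 ≡ 2 (mod 6) and 6 ∣ 30, we get r ≡ 2 (mod 6).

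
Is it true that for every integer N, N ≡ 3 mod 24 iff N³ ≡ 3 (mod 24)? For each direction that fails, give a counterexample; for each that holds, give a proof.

(⇐) Suppose N³ ≡ 3 (mod 24). The only residue r in {0, …, 23} with r³ ≡ 3 (mod 24) is r = 3, so N ≡ 3 (mod 24).

(⇒) Suppose N ≡ 3 mod 24. Write N = 24j + 3. Then (24j + 3)³ = 13824j³ + 5184j² + 648j + 27 = 24(576j³ + 216j² + 27j + 1) + 3, so N³ ≡ 3 (mod 24).

The biconditional holds.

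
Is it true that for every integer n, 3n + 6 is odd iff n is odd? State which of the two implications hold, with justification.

(→) Suppose 3n + 6 is odd. Since 3 is odd, 3n and n have the same parity, so 3n + 6 ≡ n + 6 (mod 2). As 6 is even, 3n + 6 is odd exactly when n is odd. Thus n is odd.

(←) Conversely, suppose n is odd; write n = 2j + 1. Then 3n + 6 = 3·(2j + 1) + 6 = 2·3j + 9, which is odd.

Both directions hold; the statement is true.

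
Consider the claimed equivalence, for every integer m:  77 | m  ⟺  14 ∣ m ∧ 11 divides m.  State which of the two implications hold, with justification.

[⇒] This fails: take m = 77. Certainly 77 ∣ 77, but 14 ∤ 77.

[⇐] Suppose 14 ∣ m and 11 ∣ m. Any common multiple of 14 and 11 is a multiple of their lcm; here gcd(14, 11) = 1, so lcm(14, 11) = 14·11 = 154, so 154 ∣ m. Since 77 ∣ 154, it follows that 77 ∣ m.

Not equivalent: only (⇐) holds.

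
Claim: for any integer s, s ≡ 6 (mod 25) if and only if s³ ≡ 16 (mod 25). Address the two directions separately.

Both implications hold.

Forward direction. Suppose s ≡ 6 (mod 25). Write s = 25j + 6. Then (25j + 6)³ = 15625j³ + 11250j² + 2700j + 216 = 25(625j³ + 450j² + 108j + 8) + 16, so s³ ≡ 16 (mod 25).

Converse. Suppose s³ ≡ 16 (mod 25). The only residue r in {0, …, 24} with r³ ≡ 16 (mod 25) is r = 6, so s ≡ 6 (mod 25).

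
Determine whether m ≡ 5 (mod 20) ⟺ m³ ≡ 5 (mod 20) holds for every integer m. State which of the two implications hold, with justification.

[⇒] Suppose m ≡ 5 (mod 20). Write m = 20j + 5. Then (20j + 5)³ = 8000j³ + 6000j² + 1500j + 125 = 20(400j³ + 300j² + 75j + 6) + 5, so m³ ≡ 5 (mod 20).

[⇐] Conversely, suppose m³ ≡ 5 (mod 20). The only residue r in {0, …, 19} with r³ ≡ 5 (mod 20) is r = 5, so m ≡ 5 (mod 20).

Both directions hold; the statement is true.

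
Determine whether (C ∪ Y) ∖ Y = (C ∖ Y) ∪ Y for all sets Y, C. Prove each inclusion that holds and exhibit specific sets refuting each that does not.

(⟸) This inclusion fails. Take Y = {1}, C = ∅; then 1 ∈ (C ∖ Y) ∪ Y but 1 ∉ (C ∪ Y) ∖ Y.

(⟹) Let x ∈ (C ∪ Y) ∖ Y. Then x ∈ C and x ∉ Y, from which x ∈ (C ∖ Y) ∪ Y.

Only the forward inclusion holds.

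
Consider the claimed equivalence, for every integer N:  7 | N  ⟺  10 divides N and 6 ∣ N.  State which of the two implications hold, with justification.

[⇒] This fails: take N = 7. Certainly 7 ∣ 7, but 10 ∤ 7.

[⇐] This fails: take N = 30. Both 10 ∣ 30 and 6 ∣ 30, yet 30 is not a multiple of 7 (since 30 = 4·7 + 2), so 7 ∤ 30.

Neither implication holds.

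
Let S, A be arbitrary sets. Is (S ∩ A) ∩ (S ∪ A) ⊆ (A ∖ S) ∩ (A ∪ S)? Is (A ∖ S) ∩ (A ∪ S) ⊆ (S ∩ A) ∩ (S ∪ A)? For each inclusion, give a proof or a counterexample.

Neither inclusion holds.

Forward inclusion. This inclusion fails. Take S = {1}, A = {1}; then 1 ∈ (S ∩ A) ∩ (S ∪ A) but 1 ∉ (A ∖ S) ∩ (A ∪ S).

Reverse inclusion. This inclusion fails. Take S = ∅, A = {1}; then 1 ∈ (A ∖ S) ∩ (A ∪ S) but 1 ∉ (S ∩ A) ∩ (S ∪ A).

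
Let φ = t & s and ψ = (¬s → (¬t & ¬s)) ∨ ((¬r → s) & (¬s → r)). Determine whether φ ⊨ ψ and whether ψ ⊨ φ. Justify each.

[⇐] This fails. Under r = F, t = F, s = F, the left side is false but the right side is true.

[⇒] Assume the antecedent. If r is true, the consequent reduces to true regardless of the other variables. If r is false, the antecedent forces (r = F, t = T, s = T), and the consequent holds there. Either way the consequent holds.

The forward direction holds; the converse fails.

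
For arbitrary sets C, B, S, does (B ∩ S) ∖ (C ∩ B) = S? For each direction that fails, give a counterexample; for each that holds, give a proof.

(⟹) Let x ∈ (B ∩ S) ∖ (C ∩ B). Then x ∈ B ∩ S and x ∉ C, from which x ∈ S.

(⟸) This inclusion fails. Take C = ∅, B = ∅, S = {1}; then 1 ∈ S but 1 ∉ (B ∩ S) ∖ (C ∩ B).

Only the forward inclusion holds.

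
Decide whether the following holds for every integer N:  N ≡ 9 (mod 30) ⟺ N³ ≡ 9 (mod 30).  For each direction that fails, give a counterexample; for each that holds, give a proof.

[⇒] Suppose N ≡ 9 (mod 30). Write N = 30j + 9. Then (30j + 9)³ = 27000j³ + 24300j² + 7290j + 729 = 30(900j³ + 810j² + 243j + 24) + 9, so N³ ≡ 9 (mod 30).

[⇐] Conversely, suppose N³ ≡ 9 (mod 30). The only residue r in {0, …, 29} with r³ ≡ 9 (mod 30) is r = 9, so N ≡ 9 (mod 30).

Equivalent; both directions hold.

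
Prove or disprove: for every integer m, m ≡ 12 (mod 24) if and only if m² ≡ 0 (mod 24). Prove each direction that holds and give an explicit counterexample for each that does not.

(⇒) Suppose m ≡ 12 (mod 24). Write m = 24j + 12. Then (24j + 12)² = 576j² + 576j + 144 = 24(24j² + 24j + 6) + 0, so m² ≡ 0 (mod 24).

(⇐) This fails: take m = 0. Then 0² = 0 ≡ 0 (mod 24), yet 0 ≡ 0 (mod 24), not 12.

Not equivalent: only (⇒) holds.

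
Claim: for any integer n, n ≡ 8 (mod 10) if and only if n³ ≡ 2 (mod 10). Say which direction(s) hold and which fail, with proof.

(⟹) Suppose n ≡ 8 (mod 10). Write n = 10j + 8. Then (10j + 8)³ = 1000j³ + 2400j² + 1920j + 512 = 10(100j³ + 240j² + 192j + 51) + 2, so n³ ≡ 2 (mod 10).

(⟸) Conversely, suppose n³ ≡ 2 (mod 10). The only residue r in {0, …, 9} with r³ ≡ 2 (mod 10) is r = 8, so n ≡ 8 (mod 10).

Equivalent; both directions hold.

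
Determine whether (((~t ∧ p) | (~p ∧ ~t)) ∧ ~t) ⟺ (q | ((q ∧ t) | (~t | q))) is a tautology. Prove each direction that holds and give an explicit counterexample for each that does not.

(⇒) Assume the antecedent. If p is true, the antecedent forces (p = T, t = F, q = F) or (p = T, t = F, q = T), and q | ((q ∧ t) | (~t | q)) holds there. If p is false, the antecedent forces (p = F, t = F, q = F) or (p = F, t = F, q = T), and q | ((q ∧ t) | (~t | q)) holds there. Either way q | ((q ∧ t) | (~t | q)) holds.

(⇐) This fails. Under p = F, t = T, q = T, the left side is false but the right side is true.

(⇒) holds; (⇐) fails.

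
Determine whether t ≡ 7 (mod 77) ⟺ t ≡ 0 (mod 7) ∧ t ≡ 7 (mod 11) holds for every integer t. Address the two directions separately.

Equivalent; both directions hold.

Forward direction. Suppose t ≡ 7 (mod 77); write t = 77j + 7. Since 7 ∣ 77, reducing mod 7 gives t ≡ 7 ≡ 0 (mod 7); since 11 ∣ 77, reducing mod 11 gives t ≡ 7 (mod 11).

Converse. If t ≡ 0 (mod 7) and t ≡ 7 (mod 11), then by the Chinese remainder theorem t ≡ 7 (mod 77). This is exactly t ≡ 7 (mod 77).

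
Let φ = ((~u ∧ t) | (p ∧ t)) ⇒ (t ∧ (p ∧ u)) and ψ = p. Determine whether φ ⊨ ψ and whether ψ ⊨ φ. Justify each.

Both directions fail.

[⇒] This fails. Under u = F, p = F, t = F, the left side is true but the right side is false.

[⇐] This fails. Under u = F, p = T, t = T, the left side is false but the right side is true.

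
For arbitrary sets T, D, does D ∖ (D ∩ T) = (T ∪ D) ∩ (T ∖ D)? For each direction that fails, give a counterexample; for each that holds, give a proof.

Forward inclusion. This inclusion fails. Take T = ∅, D = {1}; then 1 ∈ D ∖ (D ∩ T) but 1 ∉ (T ∪ D) ∩ (T ∖ D).

Reverse inclusion. This inclusion fails. Take T = {1}, D = ∅; then 1 ∈ (T ∪ D) ∩ (T ∖ D) but 1 ∉ D ∖ (D ∩ T).

(⊆) fails and (⊇) fails.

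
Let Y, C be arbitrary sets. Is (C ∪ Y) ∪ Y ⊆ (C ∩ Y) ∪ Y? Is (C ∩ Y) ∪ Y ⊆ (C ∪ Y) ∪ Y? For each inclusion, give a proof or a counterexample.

(⟸) Let x ∈ (C ∩ Y) ∪ Y. Then either x ∈ Y and x ∉ C; or x ∈ Y ∩ C. In each case x ∈ (C ∪ Y) ∪ Y, so (C ∩ Y) ∪ Y ⊆ (C ∪ Y) ∪ Y.

(⟹) This inclusion fails. Take Y = ∅, C = {1}; then 1 ∈ (C ∪ Y) ∪ Y but 1 ∉ (C ∩ Y) ∪ Y.

Only the reverse inclusion holds.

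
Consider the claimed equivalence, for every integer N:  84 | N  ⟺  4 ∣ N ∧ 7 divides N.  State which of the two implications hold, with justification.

Only the forward direction holds.

(⟹) If 84 ∣ N, write N = 84q. Since 84 = 21·4, N = 4·(21q), so 4 ∣ N; and since 84 = 12·7, N = 7·(12q), so 7 ∣ N.

(⟸) This fails: take N = 28. Both 4 ∣ 28 and 7 ∣ 28, yet 28 is not a multiple of 84 (since 28 = 0·84 + 28), so 84 ∤ 28.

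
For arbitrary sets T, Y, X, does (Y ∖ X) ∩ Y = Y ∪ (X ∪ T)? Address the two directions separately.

(⊆) Let x ∈ (Y ∖ X) ∩ Y. Then either x ∈ Y and x ∉ T, X; or x ∈ T ∩ Y and x ∉ X. In each case x ∈ Y ∪ (X ∪ T), so (Y ∖ X) ∩ Y ⊆ Y ∪ (X ∪ T).

(⊇) This inclusion fails. Take T = {1}, Y = ∅, X = ∅; then 1 ∈ Y ∪ (X ∪ T) but 1 ∉ (Y ∖ X) ∩ Y.

Only the forward inclusion holds.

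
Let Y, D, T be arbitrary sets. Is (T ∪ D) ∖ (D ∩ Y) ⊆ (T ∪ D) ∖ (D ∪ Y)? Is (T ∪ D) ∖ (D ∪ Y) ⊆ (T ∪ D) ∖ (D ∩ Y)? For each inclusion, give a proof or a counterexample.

Only the reverse inclusion holds.

Reverse inclusion. Let x ∈ (T ∪ D) ∖ (D ∪ Y). Then x ∈ T and x ∉ Y, D, from which x ∈ (T ∪ D) ∖ (D ∩ Y).

Forward inclusion. This inclusion fails. Take Y = ∅, D = {1}, T = ∅; then 1 ∈ (T ∪ D) ∖ (D ∩ Y) but 1 ∉ (T ∪ D) ∖ (D ∪ Y).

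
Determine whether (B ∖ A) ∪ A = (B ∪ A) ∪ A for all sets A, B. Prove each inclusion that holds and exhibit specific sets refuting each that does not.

(⊆) Let x ∈ (B ∖ A) ∪ A. Then either x ∈ A and x ∉ B; or x ∈ B and x ∉ A; or x ∈ A ∩ B. In each case x ∈ (B ∪ A) ∪ A, so (B ∖ A) ∪ A ⊆ (B ∪ A) ∪ A.

(⊇) Let x ∈ (B ∪ A) ∪ A. Then either x ∈ A and x ∉ B; or x ∈ B and x ∉ A; or x ∈ A ∩ B. In each case x ∈ (B ∖ A) ∪ A, so (B ∪ A) ∪ A ⊆ (B ∖ A) ∪ A.

Both inclusions hold; the sets are equal.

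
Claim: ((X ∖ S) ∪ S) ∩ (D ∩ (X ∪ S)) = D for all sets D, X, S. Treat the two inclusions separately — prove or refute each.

(⊇) This inclusion fails. Take D = {1}, X = ∅, S = ∅; then 1 ∈ D but 1 ∉ ((X ∖ S) ∪ S) ∩ (D ∩ (X ∪ S)).

(⊆) Let x ∈ ((X ∖ S) ∪ S) ∩ (D ∩ (X ∪ S)). Then either x ∈ D ∩ X and x ∉ S; or x ∈ D ∩ S and x ∉ X; or x ∈ D ∩ X ∩ S. In each case x ∈ D, so ((X ∖ S) ∪ S) ∩ (D ∩ (X ∪ S)) ⊆ D.

(⊆) holds; (⊇) fails.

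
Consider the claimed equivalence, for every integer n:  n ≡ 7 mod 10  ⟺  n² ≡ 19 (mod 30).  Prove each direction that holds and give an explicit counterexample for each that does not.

(⇒) This fails: take n = 27. Then 27 ≡ 7 (mod 10), but 27² = 729 ≡ 9 (mod 30), not 19.

(⇐) This fails: take n = 13. Then 13² = 169 ≡ 19 (mod 30), yet 13 ≡ 3 (mod 10), not 7.

Both directions fail.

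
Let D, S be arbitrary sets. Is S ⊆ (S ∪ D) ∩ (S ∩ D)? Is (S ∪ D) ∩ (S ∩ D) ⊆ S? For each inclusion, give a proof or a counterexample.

(⊆) fails; (⊇) holds.

Forward inclusion. This inclusion fails. Take D = ∅, S = {1}; then 1 ∈ S but 1 ∉ (S ∪ D) ∩ (S ∩ D).

Reverse inclusion. Let x ∈ (S ∪ D) ∩ (S ∩ D). Then x ∈ D ∩ S, from which x ∈ S.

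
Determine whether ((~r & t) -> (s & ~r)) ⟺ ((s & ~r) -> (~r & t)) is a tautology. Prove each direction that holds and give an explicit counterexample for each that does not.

(⇒) fails and (⇐) fails.

(⇒) This fails. Under t = F, s = T, r = F, the left side is true but the right side is false.

(⇐) This fails. Under t = T, s = F, r = F, the left side is false but the right side is true.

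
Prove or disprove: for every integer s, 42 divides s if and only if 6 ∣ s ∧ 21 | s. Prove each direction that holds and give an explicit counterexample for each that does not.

Equivalent; both directions hold.

(⟹) If 42 ∣ s, write s = 42q. Since 42 = 7·6, s = 6·(7q), so 6 ∣ s; and since 42 = 2·21, s = 21·(2q), so 21 ∣ s.

(⟸) Suppose 6 ∣ s and 21 ∣ s. Any common multiple of 6 and 21 is a multiple of their lcm; here lcm(6, 21) = 6·21/gcd(6, 21) = 126/3 = 42, so 42 ∣ s.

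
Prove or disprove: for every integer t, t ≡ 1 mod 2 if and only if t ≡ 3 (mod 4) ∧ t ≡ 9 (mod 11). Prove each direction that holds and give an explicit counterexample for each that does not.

(⟹) This fails: t = 1 gives 1 ≡ 1 (mod 2) but 1 ≡ 1 (mod 4), so the conjunction on the right does not hold.

(⟸) Conversely, if t ≡ 3 (mod 4) and t ≡ 9 (mod 11), then by the Chinese remainder theorem t ≡ 31 (mod 44). Since 31 ≡ 1 (mod 2) and 2 ∣ 44, we get t ≡ 1 (mod 2).

The forward direction fails; the converse holds.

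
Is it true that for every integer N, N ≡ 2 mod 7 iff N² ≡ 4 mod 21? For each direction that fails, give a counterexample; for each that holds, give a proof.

[⇒] This fails: take N = 9. Then 9 ≡ 2 (mod 7), but 9² = 81 ≡ 18 (mod 21), not 4.

[⇐] This fails: take N = 5. Then 5² = 25 ≡ 4 (mod 21), yet 5 ≡ 5 (mod 7), not 2.

Neither direction holds.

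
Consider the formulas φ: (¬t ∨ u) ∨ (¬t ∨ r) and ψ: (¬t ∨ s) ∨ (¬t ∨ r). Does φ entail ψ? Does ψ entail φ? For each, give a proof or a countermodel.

(⇒) fails and (⇐) fails.

(⇒) This fails. Under r = F, s = F, t = T, u = T, the left side is true but the right side is false.

(⇐) This fails. Under r = F, s = T, t = T, u = F, the left side is false but the right side is true.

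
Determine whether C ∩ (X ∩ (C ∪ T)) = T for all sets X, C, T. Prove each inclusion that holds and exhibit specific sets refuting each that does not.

Both inclusions fail.

Forward inclusion. This inclusion fails. Take X = {1}, C = {1}, T = ∅; then 1 ∈ C ∩ (X ∩ (C ∪ T)) but 1 ∉ T.

Reverse inclusion. This inclusion fails. Take X = ∅, C = ∅, T = {1}; then 1 ∈ T but 1 ∉ C ∩ (X ∩ (C ∪ T)).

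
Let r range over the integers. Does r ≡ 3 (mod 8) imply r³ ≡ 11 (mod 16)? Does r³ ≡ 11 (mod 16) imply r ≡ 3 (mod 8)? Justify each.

(←) The residues r modulo 16 with r³ ≡ 11 (mod 16) are exactly {3}, and each is ≡ 3 (mod 8).

(→) This fails: take r = 11. Then 11 ≡ 3 (mod 8), but 11³ = 1331 ≡ 3 (mod 16), not 11.

(⇒) fails; (⇐) holds.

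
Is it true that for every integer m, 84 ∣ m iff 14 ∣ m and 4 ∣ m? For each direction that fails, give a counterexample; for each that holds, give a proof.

[⇒] If 84 ∣ m, write m = 84q. Since 84 = 6·14, m = 14·(6q), so 14 ∣ m; and since 84 = 21·4, m = 4·(21q), so 4 ∣ m.

[⇐] This fails: take m = 28. Both 14 ∣ 28 and 4 ∣ 28, yet 28 is not a multiple of 84 (since 28 = 0·84 + 28), so 84 ∤ 28.

(⇒) holds; (⇐) fails.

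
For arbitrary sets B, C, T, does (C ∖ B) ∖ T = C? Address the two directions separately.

Only the forward inclusion holds.

(⊆) Let x ∈ (C ∖ B) ∖ T. Then x ∈ C and x ∉ B, T, from which x ∈ C.

(⊇) This inclusion fails. Take B = {1}, C = {1}, T = ∅; then 1 ∈ C but 1 ∉ (C ∖ B) ∖ T.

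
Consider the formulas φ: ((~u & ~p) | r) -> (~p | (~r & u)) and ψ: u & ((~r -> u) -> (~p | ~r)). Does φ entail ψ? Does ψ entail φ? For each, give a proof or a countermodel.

Not equivalent: only (⇐) holds.

(⟹) This fails. Under p = F, u = F, r = F, the left side is true but the right side is false.

(⟸) Assume the antecedent. If p is true, the antecedent forces (p = T, u = T, r = F), and the consequent holds there. If p is false, the consequent reduces to true regardless of the other variables. Either way the consequent holds.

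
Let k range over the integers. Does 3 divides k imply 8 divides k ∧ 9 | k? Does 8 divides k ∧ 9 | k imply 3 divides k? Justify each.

Not equivalent: only (⇐) holds.

[⇒] This fails: take k = 3. Certainly 3 ∣ 3, but 8 ∤ 3.

[⇐] Suppose 8 ∣ k and 9 ∣ k. Any common multiple of 8 and 9 is a multiple of their lcm; here gcd(8, 9) = 1, so lcm(8, 9) = 8·9 = 72, so 72 ∣ k. Since 3 ∣ 72, it follows that 3 ∣ k.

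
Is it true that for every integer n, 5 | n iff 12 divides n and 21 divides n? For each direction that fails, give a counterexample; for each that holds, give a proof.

(→) This fails: take n = 5. Certainly 5 ∣ 5, but 12 ∤ 5.

(←) This fails: take n = 84. Both 12 ∣ 84 and 21 ∣ 84, yet 84 is not a multiple of 5 (since 84 = 16·5 + 4), so 5 ∤ 84.

Neither direction holds.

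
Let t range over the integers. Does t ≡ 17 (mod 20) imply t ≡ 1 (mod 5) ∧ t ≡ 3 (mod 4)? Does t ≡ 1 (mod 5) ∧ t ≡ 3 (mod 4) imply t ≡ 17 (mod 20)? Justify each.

[⇒] This fails: t = 17 gives 17 ≡ 17 (mod 20) but 17 ≡ 2 (mod 5), so the conjunction on the right does not hold.

[⇐] This fails: t = 11 satisfies both congruences on the right (11 ≡ 1 mod 5 and 11 ≡ 3 mod 4) yet 11 ≡ 11 (mod 20), not 17.

Neither implication holds.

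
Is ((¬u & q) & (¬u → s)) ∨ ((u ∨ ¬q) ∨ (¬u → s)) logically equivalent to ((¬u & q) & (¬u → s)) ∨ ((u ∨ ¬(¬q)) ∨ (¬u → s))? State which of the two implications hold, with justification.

[⇒] This fails. Under q = F, s = F, u = F, the left side is true but the right side is false.

[⇐] This fails. Under q = T, s = F, u = F, the left side is false but the right side is true.

Both directions fail.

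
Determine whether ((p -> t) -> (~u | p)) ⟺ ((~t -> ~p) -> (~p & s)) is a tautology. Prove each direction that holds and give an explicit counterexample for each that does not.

Forward direction. This fails. Under p = F, s = F, u = F, t = F, the left side is true but the right side is false.

Converse. This fails. Under p = F, s = T, u = T, t = F, the left side is false but the right side is true.

Neither direction holds.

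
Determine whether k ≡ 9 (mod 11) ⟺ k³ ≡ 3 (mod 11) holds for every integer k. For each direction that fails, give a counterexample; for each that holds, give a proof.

Both implications hold.

[⇒] Suppose k ≡ 9 (mod 11). Write k = 11j + 9. Then (11j + 9)³ = 1331j³ + 3267j² + 2673j + 729 = 11(121j³ + 297j² + 243j + 66) + 3, so k³ ≡ 3 (mod 11).

[⇐] For the converse, argue contrapositively. If k ≢ 9 (mod 11), then k is congruent to one of 0, 1, 2, 3, 4, 5, 6, 7, 8, 10 modulo 11, and these give k³ ≡ 0, 1, 8, 5, 9, 4, 7, 2, 6, 10 respectively — never 3.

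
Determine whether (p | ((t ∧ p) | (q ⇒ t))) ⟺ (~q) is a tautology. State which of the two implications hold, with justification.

Not equivalent: only (⇐) holds.

(⟸) Assume the antecedent. If t is true, p | ((t ∧ p) | (q ⇒ t)) reduces to true regardless of the other variables. If t is false, the antecedent forces (t = F, p = F, q = F) or (t = F, p = T, q = F), and p | ((t ∧ p) | (q ⇒ t)) holds there. Either way p | ((t ∧ p) | (q ⇒ t)) holds.

(⟹) This fails. Under t = T, p = F, q = T, the left side is true but the right side is false.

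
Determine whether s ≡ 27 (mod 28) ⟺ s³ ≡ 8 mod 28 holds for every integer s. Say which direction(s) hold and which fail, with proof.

(→) This fails: take s = 27. Then 27 ≡ 27 (mod 28), but 27³ = 19683 ≡ 27 (mod 28), not 8.

(←) This fails: take s = 2. Then 2³ = 8 ≡ 8 (mod 28), yet 2 ≡ 2 (mod 28), not 27.

(⇒) fails and (⇐) fails.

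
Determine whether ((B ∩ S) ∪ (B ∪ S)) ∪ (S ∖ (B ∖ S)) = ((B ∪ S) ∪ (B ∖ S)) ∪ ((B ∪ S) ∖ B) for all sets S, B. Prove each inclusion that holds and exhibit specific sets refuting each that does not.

The two sets are equal.

Reverse inclusion. Let x ∈ ((B ∪ S) ∪ (B ∖ S)) ∪ ((B ∪ S) ∖ B). Then either x ∈ S and x ∉ B; or x ∈ B and x ∉ S; or x ∈ S ∩ B. In each case x ∈ ((B ∩ S) ∪ (B ∪ S)) ∪ (S ∖ (B ∖ S)), so ((B ∪ S) ∪ (B ∖ S)) ∪ ((B ∪ S) ∖ B) ⊆ ((B ∩ S) ∪ (B ∪ S)) ∪ (S ∖ (B ∖ S)).

Forward inclusion. Let x ∈ ((B ∩ S) ∪ (B ∪ S)) ∪ (S ∖ (B ∖ S)). Then either x ∈ S and x ∉ B; or x ∈ B and x ∉ S; or x ∈ S ∩ B. In each case x ∈ ((B ∪ S) ∪ (B ∖ S)) ∪ ((B ∪ S) ∖ B), so ((B ∩ S) ∪ (B ∪ S)) ∪ (S ∖ (B ∖ S)) ⊆ ((B ∪ S) ∪ (B ∖ S)) ∪ ((B ∪ S) ∖ B).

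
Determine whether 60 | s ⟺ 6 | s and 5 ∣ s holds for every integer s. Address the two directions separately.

Not equivalent: only (⇒) holds.

[⇒] If 60 ∣ s, write s = 60q. Since 60 = 10·6, s = 6·(10q), so 6 ∣ s; and since 60 = 12·5, s = 5·(12q), so 5 ∣ s.

[⇐] This fails: take s = 30. Both 6 ∣ 30 and 5 ∣ 30, yet 30 is not a multiple of 60 (since 30 = 0·60 + 30), so 60 ∤ 30.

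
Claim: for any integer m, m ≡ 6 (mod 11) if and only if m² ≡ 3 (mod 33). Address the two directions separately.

(⇒) This fails: take m = 17. Then 17 ≡ 6 (mod 11), but 17² = 289 ≡ 25 (mod 33), not 3.

(⇐) This fails: take m = 27. Then 27² = 729 ≡ 3 (mod 33), yet 27 ≡ 5 (mod 11), not 6.

Both directions fail.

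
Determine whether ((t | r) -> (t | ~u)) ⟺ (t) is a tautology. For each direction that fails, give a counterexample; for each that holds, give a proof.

(⇒) This fails. Under t = F, u = F, r = F, the left side is true but the right side is false.

(⇐) Assume the antecedent. If t is true, (t | r) -> (t | ~u) reduces to true regardless of the other variables. If t is false, the antecedent cannot hold. Either way (t | r) -> (t | ~u) holds.

(⇒) fails; (⇐) holds.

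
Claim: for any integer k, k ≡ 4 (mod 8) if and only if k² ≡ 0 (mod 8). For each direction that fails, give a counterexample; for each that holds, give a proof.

Only the forward direction holds.

(→) Suppose k ≡ 4 (mod 8). Write k = 8j + 4. Then (8j + 4)² = 64j² + 64j + 16 = 8(8j² + 8j + 2) + 0, so k² ≡ 0 (mod 8).

(←) This fails: take k = 0. Then 0² = 0 ≡ 0 (mod 8), yet 0 ≡ 0 (mod 8), not 4.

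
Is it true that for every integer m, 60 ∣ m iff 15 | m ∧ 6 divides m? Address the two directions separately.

Only the forward direction holds.

[⇒] If 60 ∣ m, write m = 60q. Since 60 = 4·15, m = 15·(4q), so 15 ∣ m; and since 60 = 10·6, m = 6·(10q), so 6 ∣ m.

[⇐] This fails: take m = 30. Both 15 ∣ 30 and 6 ∣ 30, yet 30 is not a multiple of 60 (since 30 = 0·60 + 30), so 60 ∤ 30.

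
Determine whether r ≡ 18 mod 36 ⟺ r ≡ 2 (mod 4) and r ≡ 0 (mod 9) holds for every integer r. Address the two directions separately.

[⇐] If r ≡ 2 (mod 4) and r ≡ 0 (mod 9), then by the Chinese remainder theorem r ≡ 18 (mod 36). This is exactly r ≡ 18 (mod 36).

[⇒] Suppose r ≡ 18 (mod 36); write r = 36j + 18. Since 4 ∣ 36, reducing mod 4 gives r ≡ 18 ≡ 2 (mod 4); since 9 ∣ 36, reducing mod 9 gives r ≡ 18 ≡ 0 (mod 9).

Both directions hold; the statement is true.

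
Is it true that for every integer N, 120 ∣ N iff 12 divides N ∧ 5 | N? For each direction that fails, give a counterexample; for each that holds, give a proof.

(→) If 120 ∣ N, write N = 120q. Since 120 = 10·12, N = 12·(10q), so 12 ∣ N; and since 120 = 24·5, N = 5·(24q), so 5 ∣ N.

(←) This fails: take N = 60. Both 12 ∣ 60 and 5 ∣ 60, yet 60 is not a multiple of 120 (since 60 = 0·120 + 60), so 120 ∤ 60.

Only the forward implication holds.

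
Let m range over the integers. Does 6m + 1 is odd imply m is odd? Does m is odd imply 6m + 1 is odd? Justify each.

(⇒) fails; (⇐) holds.

(⇐) Suppose m is odd. Since 6 is even, 6m is even for every m, so 6m + 1 has the same parity as 1, which is odd. Hence 6m + 1 is odd.

(⇒) This fails: take m = 0. Then 6m + 1 = 1, which is odd, yet m = 0 is even, not odd.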